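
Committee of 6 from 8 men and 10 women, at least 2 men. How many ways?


Count by #men:
  2M,4W: C(8,2)×C(10,4)=5880
  3M,3W: C(8,3)×C(10,3)=6720
  4M,2W: C(8,4)×C(10,2)=3150
  5M,1W: C(8,5)×C(10,1)=560
  6M,0W: C(8,6)×C(10,0)=28
Total = 16338

16338


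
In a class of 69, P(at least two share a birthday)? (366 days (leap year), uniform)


P(all different) = Π(366-i)/366 for i=0..68
= 0.001057
P(match) = 1 - 0.001057 = 0.998943

P ≈ 0.9989 ≈ 99.89%


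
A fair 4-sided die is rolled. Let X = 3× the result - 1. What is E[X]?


E[die] = (1+4)/2 = 5/2
E[X] = 3×5/2 - 1 = 13/2

E[X] = 13/2


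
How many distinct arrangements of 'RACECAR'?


Letters: 7, freq: {'R': 2, 'A': 2, 'C': 2, 'E': 1}
7!/(2!×2!×2!×1!) = 5040/8 = 630

630


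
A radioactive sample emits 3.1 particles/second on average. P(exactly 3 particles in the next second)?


Poisson(λ=3.1): P(X=3) = e^(-λ)×λ^k/k!
= e^(-3.1) × 3.1^3 / 3!
≈ 0.04504920239 × 29.791 / 6 ≈ 0.223677

P(X=3) ≈ 0.223677 ≈ 22.37%


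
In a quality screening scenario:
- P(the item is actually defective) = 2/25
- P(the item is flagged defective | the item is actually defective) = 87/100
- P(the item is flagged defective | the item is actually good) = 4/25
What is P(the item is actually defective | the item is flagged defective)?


Using Bayes' theorem:
P(A|B) = P(B|A)·P(A) / P(B)

P(the item is flagged defective) = 87/100 × 2/25 + 4/25 × 23/25
= 87/1250 + 92/625 = 271/1250

P(the item is actually defective|the item is flagged defective) = (87/1250) / (271/1250) = 87/271

P(the item is actually defective|the item is flagged defective) = 87/271 ≈ 32.10%


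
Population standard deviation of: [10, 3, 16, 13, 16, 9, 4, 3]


Mean = 74/8 = 37/4
  (10-37/4)²=9/16
  (3-37/4)²=625/16
  (16-37/4)²=729/16
  (13-37/4)²=225/16
  (16-37/4)²=729/16
  (9-37/4)²=1/16
  (4-37/4)²=441/16
  (3-37/4)²=625/16
Σ(x-μ)² = 423/2
σ² = (423/2)/8 = 423/16

σ = √(423/16) ≈ 5.1417


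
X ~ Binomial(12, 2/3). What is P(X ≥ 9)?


P(X ≥ 9) = Σ P(X=i) for i=9..12
P(X=9) = 112640/531441
P(X=10) = 22528/177147
P(X=11) = 8192/177147
P(X=12) = 4096/531441
Sum = 69632/177147

P(X ≥ 9) = 69632/177147 ≈ 39.31%


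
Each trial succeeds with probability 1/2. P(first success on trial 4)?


Geometric: P(X=4) = (1-p)^(k-1)×p = (1/2)^3×1/2 = 1/16

P(X=4) = 1/16 ≈ 6.25%


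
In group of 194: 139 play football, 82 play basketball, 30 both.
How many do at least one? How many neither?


|A∪B| = 139+82-30 = 191
Neither = 194-191 = 3

At least one: 191; Neither: 3


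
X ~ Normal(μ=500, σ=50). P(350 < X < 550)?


z₁=(350-500)/50=-3.0, z₂=(550-500)/50=1.0
P = Φ(1.0) - Φ(-3.0) = 0.841345 - 0.001350 = 0.839995 ≈ 0.8400

P(350 < X < 550) ≈ 0.8400


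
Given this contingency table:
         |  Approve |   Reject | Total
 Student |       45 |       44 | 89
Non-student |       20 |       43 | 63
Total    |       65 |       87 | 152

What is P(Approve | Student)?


P(Approve | Student) = 45/(45+44) = 45/89

P(Approve|Student) = 45/89 ≈ 50.56%


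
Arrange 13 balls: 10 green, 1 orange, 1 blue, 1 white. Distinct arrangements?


13!/(10!×1!×1!×1!) = 1716

1716


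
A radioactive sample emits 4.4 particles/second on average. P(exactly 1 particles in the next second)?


Poisson(λ=4.4): P(X=1) = e^(-λ)×λ^k/k!
= e^(-4.4) × 4.4^1 / 1!
≈ 0.0122773399 × 4.4 / 1 ≈ 0.054020

P(X=1) ≈ 0.054020 ≈ 5.40%


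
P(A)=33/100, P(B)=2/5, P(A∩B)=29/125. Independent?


P(A)×P(B) = 33/250
P(A∩B) = 29/125
Not equal → NOT independent

No, not independent


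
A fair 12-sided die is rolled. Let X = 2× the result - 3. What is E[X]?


E[die] = (1+12)/2 = 13/2
E[X] = 2×13/2 - 3 = 10

E[X] = 10


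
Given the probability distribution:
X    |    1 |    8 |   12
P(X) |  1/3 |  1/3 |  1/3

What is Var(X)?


E[X] = 7
E[X²] = 209/3
Var(X) = E[X²] - (E[X])² = 209/3 - 49 = 62/3

Var(X) = 62/3 ≈ 20.6667


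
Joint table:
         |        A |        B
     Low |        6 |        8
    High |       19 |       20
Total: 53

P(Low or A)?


P(Low∨A) = P(Low) + P(A) - P(Low∧A)
= (14 + 25 - 6)/53 = 33/53

P = 33/53 ≈ 62.26%


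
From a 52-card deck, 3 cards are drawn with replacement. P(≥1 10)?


P(not a 10) = 48/52 = 12/13
P(none in 3 draws) = (12/13)^3 = 1728/2197
P(≥1 10) = 1 - 1728/2197 = 469/2197

P = 469/2197 ≈ 21.35%


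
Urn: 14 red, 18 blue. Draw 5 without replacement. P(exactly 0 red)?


Hypergeometric: C(14,0)×C(18,5)/C(32,5)
= 1×8568/201376 = 153/3596

P(X=0) = 153/3596 ≈ 4.25%


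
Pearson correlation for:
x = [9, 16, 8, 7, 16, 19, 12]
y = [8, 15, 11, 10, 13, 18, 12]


n=7, Σx=87, Σy=87, Σxy=1164, Σx²=1211, Σy²=1147
r = (7×1164 - 87×87)/√((7×1211 - 87²)(7×1147 - 87²))
= 579/√(908×460) = 579/√417680 ≈ 579/646.2817 ≈ 0.8959

r ≈ 0.8959


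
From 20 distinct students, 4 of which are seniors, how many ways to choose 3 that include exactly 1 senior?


Choose 1 of the 4 seniors and 2 of the other 16 students:
C(4,1)×C(16,2) = 4×120 = 480

480


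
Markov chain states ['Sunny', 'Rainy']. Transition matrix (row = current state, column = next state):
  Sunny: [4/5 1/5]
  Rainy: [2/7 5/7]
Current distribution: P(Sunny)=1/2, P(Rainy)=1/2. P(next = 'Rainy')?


P(next=Rainy) = Σᵢ P(now=i)×P(i→Rainy)
= 1/2×1/5 + 1/2×5/7
= 1/10 + 5/14 = 16/35

P = 16/35 ≈ 0.4571


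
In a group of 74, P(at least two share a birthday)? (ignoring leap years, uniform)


P(all different) = Π(365-i)/365 for i=0..73
= 0.000351
P(match) = 1 - 0.000351 = 0.999649

P ≈ 0.9996 ≈ 99.96%


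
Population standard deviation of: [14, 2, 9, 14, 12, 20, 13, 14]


Mean = 98/8 = 49/4
  (14-49/4)²=49/16
  (2-49/4)²=1681/16
  (9-49/4)²=169/16
  (14-49/4)²=49/16
  (12-49/4)²=1/16
  (20-49/4)²=961/16
  (13-49/4)²=9/16
  (14-49/4)²=49/16
Σ(x-μ)² = 371/2
σ² = (371/2)/8 = 371/16

σ = √(371/16) ≈ 4.8153


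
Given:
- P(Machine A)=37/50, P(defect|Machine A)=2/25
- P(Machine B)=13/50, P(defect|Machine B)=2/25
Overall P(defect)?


P(B) = Σ P(B|Aᵢ)×P(Aᵢ)
  2/25×37/50 = 37/625
  2/25×13/50 = 13/625
Sum = 2/25

P(defect) = 2/25 ≈ 8.00%


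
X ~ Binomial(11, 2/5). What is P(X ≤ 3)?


P(X ≤ 3) = Σ P(X=i) for i=0..3
P(X=0) = 177147/48828125
P(X=1) = 1299078/48828125
P(X=2) = 866052/9765625
P(X=3) = 1732104/9765625
Sum = 2893401/9765625

P(X ≤ 3) = 2893401/9765625 ≈ 29.63%


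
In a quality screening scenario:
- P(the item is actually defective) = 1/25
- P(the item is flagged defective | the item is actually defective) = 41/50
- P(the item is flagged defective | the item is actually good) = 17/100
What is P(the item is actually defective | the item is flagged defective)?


Using Bayes' theorem:
P(A|B) = P(B|A)·P(A) / P(B)

P(the item is flagged defective) = 41/50 × 1/25 + 17/100 × 24/25
= 41/1250 + 102/625 = 49/250

P(the item is actually defective|the item is flagged defective) = (41/1250) / (49/250) = 41/245

P(the item is actually defective|the item is flagged defective) = 41/245 ≈ 16.73%


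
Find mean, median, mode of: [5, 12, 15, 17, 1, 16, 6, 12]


Sorted: [1, 5, 6, 12, 12, 15, 16, 17]
Mean = 84/8 = 21/2
Median = 12
Freq: {5: 1, 12: 2, 15: 1, 17: 1, 1: 1, 16: 1, 6: 1}
Mode: [12]

Mean=21/2, Median=12, Mode=12


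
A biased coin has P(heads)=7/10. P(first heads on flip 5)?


Geometric: P(X=5) = (1-p)^(k-1)×p = (3/10)^4×7/10 = 567/100000

P(X=5) = 567/100000 ≈ 0.57%


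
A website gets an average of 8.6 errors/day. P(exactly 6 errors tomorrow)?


Poisson(λ=8.6): P(X=6) = e^(-λ)×λ^k/k!
= e^(-8.6) × 8.6^6 / 6!
≈ 0.0001841057937 × 404567.235136 / 720 ≈ 0.103449

P(X=6) ≈ 0.103449 ≈ 10.34%


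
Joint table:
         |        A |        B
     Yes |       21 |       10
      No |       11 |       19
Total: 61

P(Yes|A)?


P(Yes|A) = 21/(21+11) = 21/32

P = 21/32 ≈ 65.62%


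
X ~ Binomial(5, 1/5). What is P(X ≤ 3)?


P(X ≤ 3) = Σ P(X=i) for i=0..3
P(X=0) = 1024/3125
P(X=1) = 256/625
P(X=2) = 128/625
P(X=3) = 32/625
Sum = 3104/3125

P(X ≤ 3) = 3104/3125 ≈ 99.33%


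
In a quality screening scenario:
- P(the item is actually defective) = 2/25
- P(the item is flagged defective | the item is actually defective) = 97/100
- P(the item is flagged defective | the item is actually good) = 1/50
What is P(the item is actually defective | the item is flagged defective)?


Using Bayes' theorem:
P(A|B) = P(B|A)·P(A) / P(B)

P(the item is flagged defective) = 97/100 × 2/25 + 1/50 × 23/25
= 97/1250 + 23/1250 = 12/125

P(the item is actually defective|the item is flagged defective) = (97/1250) / (12/125) = 97/120

P(the item is actually defective|the item is flagged defective) = 97/120 ≈ 80.83%


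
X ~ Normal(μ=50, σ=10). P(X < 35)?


z = (35-50)/10 = -1.5
P(Z < -1.5) = 0.0668

P(X < 35) ≈ 0.0668


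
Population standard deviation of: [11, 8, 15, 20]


Mean = 54/4 = 27/2
  (11-27/2)²=25/4
  (8-27/2)²=121/4
  (15-27/2)²=9/4
  (20-27/2)²=169/4
Σ(x-μ)² = 81
σ² = 81/4

σ = √(81/4) ≈ 4.5000


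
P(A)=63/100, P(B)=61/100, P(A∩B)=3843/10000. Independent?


P(A)×P(B) = 3843/10000
P(A∩B) = 3843/10000
Equal ✓ → Independent

Yes, independent


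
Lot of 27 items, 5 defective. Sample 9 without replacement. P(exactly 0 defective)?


Hypergeometric: C(5,0)×C(22,9)/C(27,9)
= 1×497420/4686825 = 476/4485

P(X=0) = 476/4485 ≈ 10.61%


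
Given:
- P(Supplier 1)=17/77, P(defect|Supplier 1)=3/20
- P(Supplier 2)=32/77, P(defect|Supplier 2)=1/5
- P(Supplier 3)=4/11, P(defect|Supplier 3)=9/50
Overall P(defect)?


P(B) = Σ P(B|Aᵢ)×P(Aᵢ)
  3/20×17/77 = 51/1540
  1/5×32/77 = 32/385
  9/50×4/11 = 18/275
Sum = 1399/7700

P(defect) = 1399/7700 ≈ 18.17%


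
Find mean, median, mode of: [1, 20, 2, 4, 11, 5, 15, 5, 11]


Sorted: [1, 2, 4, 5, 5, 11, 11, 15, 20]
Mean = 74/9
Median = 5
Freq: {1: 1, 20: 1, 2: 1, 4: 1, 11: 2, 5: 2, 15: 1}
Mode: [5, 11]

Mean=74/9, Median=5, Mode=[5, 11]


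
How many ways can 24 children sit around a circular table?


Circular arrangements of 24 distinct objects: fix one position to break rotational symmetry.
(n-1)! = 23! = 25852016738884976640000

25852016738884976640000


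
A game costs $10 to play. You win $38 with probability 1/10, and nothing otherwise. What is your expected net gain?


E[gain] = (38-10)×1/10 + (-10)×9/10
= 14/5 - 9 = -31/5

Expected net gain = $-31/5 ≈ $-6.20


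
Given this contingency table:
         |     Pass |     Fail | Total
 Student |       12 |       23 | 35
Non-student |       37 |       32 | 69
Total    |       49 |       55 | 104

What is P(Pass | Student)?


P(Pass | Student) = 12/(12+23) = 12/35

P(Pass|Student) = 12/35 ≈ 34.29%


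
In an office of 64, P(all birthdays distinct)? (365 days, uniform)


P(all different) = Π(365-i)/365 for i=0..63
= (365/365)×(364/365)×...×(302/365)
= 0.002810

P ≈ 0.0028 ≈ 0.28%


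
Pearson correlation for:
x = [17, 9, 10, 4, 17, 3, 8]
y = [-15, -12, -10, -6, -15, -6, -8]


n=7, Σx=68, Σy=-72, Σxy=-824, Σx²=848, Σy²=830
r = (7×(-824) - 68×(-72))/√((7×848 - 68²)(7×830 - (-72)²))
= -872/√(1312×626) = -872/√821312 ≈ -872/906.2627 ≈ -0.9622

r ≈ -0.9622


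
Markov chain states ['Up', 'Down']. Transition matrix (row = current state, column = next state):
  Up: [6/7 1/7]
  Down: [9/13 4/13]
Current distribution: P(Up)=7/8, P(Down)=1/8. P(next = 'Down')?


P(next=Down) = Σᵢ P(now=i)×P(i→Down)
= 7/8×1/7 + 1/8×4/13
= 1/8 + 1/26 = 17/104

P = 17/104 ≈ 0.1635


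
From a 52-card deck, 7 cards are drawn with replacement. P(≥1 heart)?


P(not a heart) = 39/52 = 3/4
P(none in 7 draws) = (3/4)^7 = 2187/16384
P(≥1 heart) = 1 - 2187/16384 = 14197/16384

P = 14197/16384 ≈ 86.65%


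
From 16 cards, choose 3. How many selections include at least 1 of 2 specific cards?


Complement: C(16,3) - C(14,3) = 560 - 364 = 196

196


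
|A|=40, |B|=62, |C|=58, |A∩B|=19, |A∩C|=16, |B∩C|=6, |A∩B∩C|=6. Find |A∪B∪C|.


|A∪B∪C| = 40+62+58-19-16-6+6 = 125

|A∪B∪C| = 125


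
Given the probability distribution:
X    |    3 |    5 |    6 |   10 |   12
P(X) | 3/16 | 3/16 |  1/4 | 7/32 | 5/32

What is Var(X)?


E[X] = 113/16
E[X²] = 239/4
Var(X) = E[X²] - (E[X])² = 239/4 - 12769/256 = 2527/256

Var(X) = 2527/256 ≈ 9.8711


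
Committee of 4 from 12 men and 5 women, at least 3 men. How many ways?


Count by #men:
  3M,1W: C(12,3)×C(5,1)=1100
  4M,0W: C(12,4)×C(5,0)=495
Total = 1595

1595


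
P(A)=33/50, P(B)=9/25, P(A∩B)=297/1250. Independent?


P(A)×P(B) = 297/1250
P(A∩B) = 297/1250
Equal ✓ → Independent

Yes, independent


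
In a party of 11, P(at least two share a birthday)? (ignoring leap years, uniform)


P(all different) = Π(365-i)/365 for i=0..10
= 0.858859
P(match) = 1 - 0.858859 = 0.141141

P ≈ 0.1411 ≈ 14.11%


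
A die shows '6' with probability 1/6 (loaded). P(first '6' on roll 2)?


Geometric: P(X=2) = (1-p)^(k-1)×p = (5/6)^1×1/6 = 5/36

P(X=2) = 5/36 ≈ 13.89%


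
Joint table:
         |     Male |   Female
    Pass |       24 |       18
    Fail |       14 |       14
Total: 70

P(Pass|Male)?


P(Pass|Male) = 24/(24+14) = 24/38 = 12/19

P = 12/19 ≈ 63.16%


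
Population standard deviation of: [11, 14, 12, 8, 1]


Mean = 46/5
  (11-46/5)²=81/25
  (14-46/5)²=576/25
  (12-46/5)²=196/25
  (8-46/5)²=36/25
  (1-46/5)²=1681/25
Σ(x-μ)² = 514/5
σ² = (514/5)/5 = 514/25

σ = √(514/25) ≈ 4.5343


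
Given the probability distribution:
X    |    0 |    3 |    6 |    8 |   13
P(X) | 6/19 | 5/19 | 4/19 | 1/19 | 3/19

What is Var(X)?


E[X] = 86/19
E[X²] = 40
Var(X) = E[X²] - (E[X])² = 40 - 7396/361 = 7044/361

Var(X) = 7044/361 ≈ 19.5125


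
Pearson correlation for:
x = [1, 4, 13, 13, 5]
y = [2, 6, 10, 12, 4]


n=5, Σx=36, Σy=34, Σxy=332, Σx²=380, Σy²=300
r = (5×332 - 36×34)/√((5×380 - 36²)(5×300 - 34²))
= 436/√(604×344) = 436/√207776 ≈ 436/455.8245 ≈ 0.9565

r ≈ 0.9565


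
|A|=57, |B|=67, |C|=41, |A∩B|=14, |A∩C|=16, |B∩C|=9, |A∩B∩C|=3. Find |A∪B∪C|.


|A∪B∪C| = 57+67+41-14-16-9+3 = 129

|A∪B∪C| = 129


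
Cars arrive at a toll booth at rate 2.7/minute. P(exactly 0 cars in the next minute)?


Poisson(λ=2.7): P(X=0) = e^(-λ)×λ^k/k!
= e^(-2.7) × 2.7^0 / 0!
≈ 0.06720551274 × 1 / 1 ≈ 0.067206

P(X=0) ≈ 0.067206 ≈ 6.72%


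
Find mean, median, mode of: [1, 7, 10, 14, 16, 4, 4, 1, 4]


Sorted: [1, 1, 4, 4, 4, 7, 10, 14, 16]
Mean = 61/9
Median = 4
Freq: {1: 2, 7: 1, 10: 1, 14: 1, 16: 1, 4: 3}
Mode: [4]

Mean=61/9, Median=4, Mode=4


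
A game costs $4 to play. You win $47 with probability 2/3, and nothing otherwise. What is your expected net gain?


E[gain] = (47-4)×2/3 + (-4)×1/3
= 86/3 - 4/3 = 82/3

Expected net gain = $82/3 ≈ $27.33


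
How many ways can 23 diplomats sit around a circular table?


Circular arrangements of 23 distinct objects: fix one position to break rotational symmetry.
(n-1)! = 22! = 1124000727777607680000

1124000727777607680000


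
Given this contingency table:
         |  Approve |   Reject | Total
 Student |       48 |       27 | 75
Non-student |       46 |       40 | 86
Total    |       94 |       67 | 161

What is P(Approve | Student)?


P(Approve | Student) = 48/(48+27) = 48/75 = 16/25

P(Approve|Student) = 16/25 ≈ 64.00%


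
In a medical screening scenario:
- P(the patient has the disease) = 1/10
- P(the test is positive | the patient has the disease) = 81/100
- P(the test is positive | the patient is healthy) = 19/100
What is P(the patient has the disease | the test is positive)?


Using Bayes' theorem:
P(A|B) = P(B|A)·P(A) / P(B)

P(the test is positive) = 81/100 × 1/10 + 19/100 × 9/10
= 81/1000 + 171/1000 = 63/250

P(the patient has the disease|the test is positive) = (81/1000) / (63/250) = 9/28

P(the patient has the disease|the test is positive) = 9/28 ≈ 32.14%


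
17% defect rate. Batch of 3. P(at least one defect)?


P(all good) = (83/100)^3 = 571787/1000000
P(≥1 defect) = 428213/1000000

P = 428213/1000000 ≈ 42.82%


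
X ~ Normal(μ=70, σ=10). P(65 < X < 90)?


z₁=(65-70)/10=-0.5, z₂=(90-70)/10=2.0
P = Φ(2.0) - Φ(-0.5) = 0.977250 - 0.308538 = 0.668712 ≈ 0.6687

P(65 < X < 90) ≈ 0.6687


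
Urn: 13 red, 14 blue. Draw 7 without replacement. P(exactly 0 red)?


Hypergeometric: C(13,0)×C(14,7)/C(27,7)
= 1×3432/888030 = 4/1035

P(X=0) = 4/1035 ≈ 0.39%


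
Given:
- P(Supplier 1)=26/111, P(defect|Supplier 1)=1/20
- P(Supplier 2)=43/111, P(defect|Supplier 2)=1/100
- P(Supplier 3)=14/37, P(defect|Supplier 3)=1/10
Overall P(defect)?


P(B) = Σ P(B|Aᵢ)×P(Aᵢ)
  1/20×26/111 = 13/1110
  1/100×43/111 = 43/11100
  1/10×14/37 = 7/185
Sum = 593/11100

P(defect) = 593/11100 ≈ 5.34%


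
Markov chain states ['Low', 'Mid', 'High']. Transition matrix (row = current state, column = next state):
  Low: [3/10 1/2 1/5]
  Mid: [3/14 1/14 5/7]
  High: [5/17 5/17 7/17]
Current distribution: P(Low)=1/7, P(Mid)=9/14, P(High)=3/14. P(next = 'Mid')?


P(next=Mid) = Σᵢ P(now=i)×P(i→Mid)
= 1/7×1/2 + 9/14×1/14 + 3/14×5/17
= 1/14 + 9/196 + 15/238 = 601/3332

P = 601/3332 ≈ 0.1804


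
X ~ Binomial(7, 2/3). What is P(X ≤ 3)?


P(X ≤ 3) = Σ P(X=i) for i=0..3
P(X=0) = 1/2187
P(X=1) = 14/2187
P(X=2) = 28/729
P(X=3) = 280/2187
Sum = 379/2187

P(X ≤ 3) = 379/2187 ≈ 17.33%


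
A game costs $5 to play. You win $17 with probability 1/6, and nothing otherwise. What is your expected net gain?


E[gain] = (17-5)×1/6 + (-5)×5/6
= 2 - 25/6 = -13/6

Expected net gain = $-13/6 ≈ $-2.17


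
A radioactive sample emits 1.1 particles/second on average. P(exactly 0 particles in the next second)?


Poisson(λ=1.1): P(X=0) = e^(-λ)×λ^k/k!
= e^(-1.1) × 1.1^0 / 0!
≈ 0.3328710837 × 1 / 1 ≈ 0.332871

P(X=0) ≈ 0.332871 ≈ 33.29%


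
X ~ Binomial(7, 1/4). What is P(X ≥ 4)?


P(X ≥ 4) = Σ P(X=i) for i=4..7
P(X=4) = 945/16384
P(X=5) = 189/16384
P(X=6) = 21/16384
P(X=7) = 1/16384
Sum = 289/4096

P(X ≥ 4) = 289/4096 ≈ 7.06%


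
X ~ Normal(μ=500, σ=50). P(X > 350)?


z = (350-500)/50 = -3.0
P(X > 350) = 1 - P(Z ≤ -3.0) = 1 - 0.0013 = 0.9987

P(X > 350) ≈ 0.9987


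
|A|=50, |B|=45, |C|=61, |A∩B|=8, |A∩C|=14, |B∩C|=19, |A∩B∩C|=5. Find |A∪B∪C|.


|A∪B∪C| = 50+45+61-8-14-19+5 = 120

|A∪B∪C| = 120


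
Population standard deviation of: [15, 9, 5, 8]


Mean = 37/4
  (15-37/4)²=529/16
  (9-37/4)²=1/16
  (5-37/4)²=289/16
  (8-37/4)²=25/16
Σ(x-μ)² = 211/4
σ² = (211/4)/4 = 211/16

σ = √(211/16) ≈ 3.6315


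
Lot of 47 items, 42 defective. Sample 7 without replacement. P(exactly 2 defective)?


Hypergeometric: C(42,2)×C(5,5)/C(47,7)
= 861×1/62891499 = 7/511313

P(X=2) = 7/511313 ≈ 0.00%


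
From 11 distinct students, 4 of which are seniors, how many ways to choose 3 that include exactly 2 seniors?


Choose 2 of the 4 seniors and 1 of the other 7 students:
C(4,2)×C(7,1) = 6×7 = 42

42


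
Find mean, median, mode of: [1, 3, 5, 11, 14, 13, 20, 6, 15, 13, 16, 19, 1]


Sorted: [1, 1, 3, 5, 6, 11, 13, 13, 14, 15, 16, 19, 20]
Mean = 137/13
Median = 13
Freq: {1: 2, 3: 1, 5: 1, 11: 1, 14: 1, 13: 2, 20: 1, 6: 1, 15: 1, 16: 1, 19: 1}
Mode: [1, 13]

Mean=137/13, Median=13, Mode=[1, 13]


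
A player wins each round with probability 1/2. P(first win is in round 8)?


Geometric: P(X=8) = (1-p)^(k-1)×p = (1/2)^7×1/2 = 1/256

P(X=8) = 1/256 ≈ 0.39%


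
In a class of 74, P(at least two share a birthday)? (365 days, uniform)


P(all different) = Π(365-i)/365 for i=0..73
= 0.000351
P(match) = 1 - 0.000351 = 0.999649

P ≈ 0.9996 ≈ 99.96%


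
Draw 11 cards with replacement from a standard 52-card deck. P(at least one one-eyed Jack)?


P(not a one-eyed Jack) = 50/52 = 25/26
P(none in 11 draws) = (25/26)^11 = 2384185791015625/3670344486987776
P(≥1 one-eyed Jack) = 1 - 2384185791015625/3670344486987776 = 1286158695972151/3670344486987776

P = 1286158695972151/3670344486987776 ≈ 35.04%


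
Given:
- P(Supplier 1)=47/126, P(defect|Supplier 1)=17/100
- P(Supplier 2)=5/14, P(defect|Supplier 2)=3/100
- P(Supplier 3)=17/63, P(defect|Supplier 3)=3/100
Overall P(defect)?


P(B) = Σ P(B|Aᵢ)×P(Aᵢ)
  17/100×47/126 = 799/12600
  3/100×5/14 = 3/280
  3/100×17/63 = 17/2100
Sum = 37/450

P(defect) = 37/450 ≈ 8.22%


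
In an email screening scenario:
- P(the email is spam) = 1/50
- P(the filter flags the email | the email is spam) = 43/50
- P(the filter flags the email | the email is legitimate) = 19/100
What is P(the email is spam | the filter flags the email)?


Using Bayes' theorem:
P(A|B) = P(B|A)·P(A) / P(B)

P(the filter flags the email) = 43/50 × 1/50 + 19/100 × 49/50
= 43/2500 + 931/5000 = 1017/5000

P(the email is spam|the filter flags the email) = (43/2500) / (1017/5000) = 86/1017

P(the email is spam|the filter flags the email) = 86/1017 ≈ 8.46%


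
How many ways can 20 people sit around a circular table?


Circular arrangements of 20 distinct objects: fix one position to break rotational symmetry.
(n-1)! = 19! = 121645100408832000

121645100408832000


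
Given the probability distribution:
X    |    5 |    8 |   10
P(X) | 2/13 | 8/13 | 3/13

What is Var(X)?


E[X] = 8
E[X²] = 862/13
Var(X) = E[X²] - (E[X])² = 862/13 - 64 = 30/13

Var(X) = 30/13 ≈ 2.3077


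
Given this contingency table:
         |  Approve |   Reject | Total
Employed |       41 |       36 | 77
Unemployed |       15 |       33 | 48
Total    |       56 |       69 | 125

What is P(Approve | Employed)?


P(Approve | Employed) = 41/(41+36) = 41/77

P(Approve|Employed) = 41/77 ≈ 53.25%


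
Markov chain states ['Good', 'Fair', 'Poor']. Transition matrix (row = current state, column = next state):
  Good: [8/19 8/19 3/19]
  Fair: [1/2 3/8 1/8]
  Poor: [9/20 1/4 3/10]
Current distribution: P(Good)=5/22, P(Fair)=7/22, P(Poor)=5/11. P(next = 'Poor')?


P(next=Poor) = Σᵢ P(now=i)×P(i→Poor)
= 5/22×3/19 + 7/22×1/8 + 5/11×3/10
= 15/418 + 7/176 + 3/22 = 709/3344

P = 709/3344 ≈ 0.2120


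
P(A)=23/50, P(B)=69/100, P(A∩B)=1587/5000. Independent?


P(A)×P(B) = 1587/5000
P(A∩B) = 1587/5000
Equal ✓ → Independent

Yes, independent


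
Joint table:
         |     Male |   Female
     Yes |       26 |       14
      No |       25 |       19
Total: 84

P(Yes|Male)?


P(Yes|Male) = 26/(26+25) = 26/51

P = 26/51 ≈ 50.98%


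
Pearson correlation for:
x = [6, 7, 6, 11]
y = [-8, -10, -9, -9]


n=4, Σx=30, Σy=-36, Σxy=-271, Σx²=242, Σy²=326
r = (4×(-271) - 30×(-36))/√((4×242 - 30²)(4×326 - (-36)²))
= -4/√(68×8) = -4/√544 ≈ -4/23.3238 ≈ -0.1715

r ≈ -0.1715


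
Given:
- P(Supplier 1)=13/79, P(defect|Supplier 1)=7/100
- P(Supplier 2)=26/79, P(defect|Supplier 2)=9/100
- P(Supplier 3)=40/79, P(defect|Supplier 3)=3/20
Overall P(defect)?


P(B) = Σ P(B|Aᵢ)×P(Aᵢ)
  7/100×13/79 = 91/7900
  9/100×26/79 = 117/3950
  3/20×40/79 = 6/79
Sum = 37/316

P(defect) = 37/316 ≈ 11.71%


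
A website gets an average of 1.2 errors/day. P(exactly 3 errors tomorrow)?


Poisson(λ=1.2): P(X=3) = e^(-λ)×λ^k/k!
= e^(-1.2) × 1.2^3 / 3!
≈ 0.3011942119 × 1.728 / 6 ≈ 0.086744

P(X=3) ≈ 0.086744 ≈ 8.67%


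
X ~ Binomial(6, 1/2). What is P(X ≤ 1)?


P(X ≤ 1) = Σ P(X=i) for i=0..1
P(X=0) = 1/64
P(X=1) = 3/32
Sum = 7/64

P(X ≤ 1) = 7/64 ≈ 10.94%


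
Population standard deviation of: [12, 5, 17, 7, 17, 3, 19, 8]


Mean = 88/8 = 11
  (12-11)²=1
  (5-11)²=36
  (17-11)²=36
  (7-11)²=16
  (17-11)²=36
  (3-11)²=64
  (19-11)²=64
  (8-11)²=9
Σ(x-μ)² = 262
σ² = 262/8 = 131/4

σ = √(131/4) ≈ 5.7228


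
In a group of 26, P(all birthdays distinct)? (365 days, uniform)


P(all different) = Π(365-i)/365 for i=0..25
= (365/365)×(364/365)×...×(340/365)
= 0.401759

P ≈ 0.4018 ≈ 40.18%


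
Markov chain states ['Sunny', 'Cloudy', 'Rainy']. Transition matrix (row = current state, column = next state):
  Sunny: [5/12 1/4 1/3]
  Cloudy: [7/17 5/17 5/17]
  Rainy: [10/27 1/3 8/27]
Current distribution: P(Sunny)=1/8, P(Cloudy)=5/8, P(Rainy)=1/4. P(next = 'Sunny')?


P(next=Sunny) = Σᵢ P(now=i)×P(i→Sunny)
= 1/8×5/12 + 5/8×7/17 + 1/4×10/27
= 5/96 + 35/136 + 5/54 = 5905/14688

P = 5905/14688 ≈ 0.4020


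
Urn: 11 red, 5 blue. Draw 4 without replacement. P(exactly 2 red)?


Hypergeometric: C(11,2)×C(5,2)/C(16,4)
= 55×10/1820 = 55/182

P(X=2) = 55/182 ≈ 30.22%


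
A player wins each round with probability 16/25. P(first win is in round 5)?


Geometric: P(X=5) = (1-p)^(k-1)×p = (9/25)^4×16/25 = 104976/9765625

P(X=5) = 104976/9765625 ≈ 1.07%


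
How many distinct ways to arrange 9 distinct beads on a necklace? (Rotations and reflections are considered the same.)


Free circular arrangements: rotations and reflections both identified.
(n-1)!/2 = 8!/2 = 40320/2 = 20160

20160


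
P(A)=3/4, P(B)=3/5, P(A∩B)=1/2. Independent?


P(A)×P(B) = 9/20
P(A∩B) = 1/2
Not equal → NOT independent

No, not independent


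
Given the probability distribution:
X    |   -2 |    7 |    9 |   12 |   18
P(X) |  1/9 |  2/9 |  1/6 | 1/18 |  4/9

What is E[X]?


E[X] = Σ x·P(X=x)
= (-2)×(1/9) + (7)×(2/9) + (9)×(1/6) + (12)×(1/18) + (18)×(4/9)
= 23/2

E[X] = 23/2


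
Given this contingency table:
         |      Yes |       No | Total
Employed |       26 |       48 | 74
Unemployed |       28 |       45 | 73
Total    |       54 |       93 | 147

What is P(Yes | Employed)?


P(Yes | Employed) = 26/(26+48) = 26/74 = 13/37

P(Yes|Employed) = 13/37 ≈ 35.14%


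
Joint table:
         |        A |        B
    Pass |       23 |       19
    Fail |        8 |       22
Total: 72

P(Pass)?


P(Pass) = (23+19)/72 = 42/72 = 7/12

P(Pass) = 7/12 ≈ 58.33%


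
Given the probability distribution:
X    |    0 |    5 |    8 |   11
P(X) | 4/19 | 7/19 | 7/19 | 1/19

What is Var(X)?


E[X] = 102/19
E[X²] = 744/19
Var(X) = E[X²] - (E[X])² = 744/19 - 10404/361 = 3732/361

Var(X) = 3732/361 ≈ 10.3380


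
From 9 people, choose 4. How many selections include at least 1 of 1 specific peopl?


Complement: C(9,4) - C(8,4) = 126 - 70 = 56

56


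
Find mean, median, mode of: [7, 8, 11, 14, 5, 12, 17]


Sorted: [5, 7, 8, 11, 12, 14, 17]
Mean = 74/7
Median = 11
Freq: {7: 1, 8: 1, 11: 1, 14: 1, 5: 1, 12: 1, 17: 1}
Mode: No mode

Mean=74/7, Median=11, Mode=No mode


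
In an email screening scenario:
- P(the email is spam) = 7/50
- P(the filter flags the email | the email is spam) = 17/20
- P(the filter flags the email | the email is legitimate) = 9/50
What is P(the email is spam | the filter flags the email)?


Using Bayes' theorem:
P(A|B) = P(B|A)·P(A) / P(B)

P(the filter flags the email) = 17/20 × 7/50 + 9/50 × 43/50
= 119/1000 + 387/2500 = 1369/5000

P(the email is spam|the filter flags the email) = (119/1000) / (1369/5000) = 595/1369

P(the email is spam|the filter flags the email) = 595/1369 ≈ 43.46%


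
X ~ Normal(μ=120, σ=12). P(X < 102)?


z = (102-120)/12 = -1.5
P(Z < -1.5) = 0.0668

P(X < 102) ≈ 0.0668


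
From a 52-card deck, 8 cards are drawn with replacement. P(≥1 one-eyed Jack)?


P(not a one-eyed Jack) = 50/52 = 25/26
P(none in 8 draws) = (25/26)^8 = 152587890625/208827064576
P(≥1 one-eyed Jack) = 1 - 152587890625/208827064576 = 56239173951/208827064576

P = 56239173951/208827064576 ≈ 26.93%


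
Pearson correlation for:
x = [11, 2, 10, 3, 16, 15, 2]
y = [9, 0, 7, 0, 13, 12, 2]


n=7, Σx=59, Σy=43, Σxy=561, Σx²=719, Σy²=447
r = (7×561 - 59×43)/√((7×719 - 59²)(7×447 - 43²))
= 1390/√(1552×1280) = 1390/√1986560 ≈ 1390/1409.4538 ≈ 0.9862

r ≈ 0.9862


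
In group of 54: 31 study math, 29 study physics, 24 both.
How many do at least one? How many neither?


|A∪B| = 31+29-24 = 36
Neither = 54-36 = 18

At least one: 36; Neither: 18


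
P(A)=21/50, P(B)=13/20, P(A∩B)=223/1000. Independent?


P(A)×P(B) = 273/1000
P(A∩B) = 223/1000
Not equal → NOT independent

No, not independent


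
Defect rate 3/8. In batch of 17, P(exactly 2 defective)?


Binomial: P(X=2) = C(17,2)×p^2×(1-p)^15
= 136 × 9/64 × 30517578125/35184372088832 = 4669189453125/281474976710656

P(X=2) = 4669189453125/281474976710656 ≈ 1.66%


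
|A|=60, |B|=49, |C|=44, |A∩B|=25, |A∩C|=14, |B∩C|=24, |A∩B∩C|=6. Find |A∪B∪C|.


|A∪B∪C| = 60+49+44-25-14-24+6 = 96

|A∪B∪C| = 96


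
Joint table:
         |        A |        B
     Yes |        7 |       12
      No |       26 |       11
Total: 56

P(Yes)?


P(Yes) = (7+12)/56 = 19/56

P(Yes) = 19/56 ≈ 33.93%


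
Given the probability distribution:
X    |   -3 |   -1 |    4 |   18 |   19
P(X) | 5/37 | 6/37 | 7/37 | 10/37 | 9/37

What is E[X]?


E[X] = Σ x·P(X=x)
= (-3)×(5/37) + (-1)×(6/37) + (4)×(7/37) + (18)×(10/37) + (19)×(9/37)
= 358/37

E[X] = 358/37


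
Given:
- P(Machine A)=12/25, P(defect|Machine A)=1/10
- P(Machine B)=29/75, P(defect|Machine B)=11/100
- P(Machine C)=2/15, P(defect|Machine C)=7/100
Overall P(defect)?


P(B) = Σ P(B|Aᵢ)×P(Aᵢ)
  1/10×12/25 = 6/125
  11/100×29/75 = 319/7500
  7/100×2/15 = 7/750
Sum = 749/7500

P(defect) = 749/7500 ≈ 9.99%


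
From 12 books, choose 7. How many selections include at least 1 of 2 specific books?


Complement: C(12,7) - C(10,7) = 792 - 120 = 672

672


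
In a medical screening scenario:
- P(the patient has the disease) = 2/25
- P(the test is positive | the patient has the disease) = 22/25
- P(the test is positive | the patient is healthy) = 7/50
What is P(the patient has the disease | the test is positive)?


Using Bayes' theorem:
P(A|B) = P(B|A)·P(A) / P(B)

P(the test is positive) = 22/25 × 2/25 + 7/50 × 23/25
= 44/625 + 161/1250 = 249/1250

P(the patient has the disease|the test is positive) = (44/625) / (249/1250) = 88/249

P(the patient has the disease|the test is positive) = 88/249 ≈ 35.34%


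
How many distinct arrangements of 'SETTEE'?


Letters: 6, freq: {'S': 1, 'E': 3, 'T': 2}
6!/(1!×3!×2!) = 720/12 = 60

60


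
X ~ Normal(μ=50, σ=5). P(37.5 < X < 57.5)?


z₁=(37.5-50)/5=-2.5, z₂=(57.5-50)/5=1.5
P = Φ(1.5) - Φ(-2.5) = 0.933193 - 0.006210 = 0.926983 ≈ 0.9270

P(37.5 < X < 57.5) ≈ 0.9270


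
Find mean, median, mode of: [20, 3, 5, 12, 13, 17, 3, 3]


Sorted: [3, 3, 3, 5, 12, 13, 17, 20]
Mean = 76/8 = 19/2
Median = 17/2
Freq: {20: 1, 3: 3, 5: 1, 12: 1, 13: 1, 17: 1}
Mode: [3]

Mean=19/2, Median=17/2, Mode=3


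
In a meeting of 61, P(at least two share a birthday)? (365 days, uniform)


P(all different) = Π(365-i)/365 for i=0..60
= 0.004911
P(match) = 1 - 0.004911 = 0.995089

P ≈ 0.9951 ≈ 99.51%


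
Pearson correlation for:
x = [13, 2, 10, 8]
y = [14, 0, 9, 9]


n=4, Σx=33, Σy=32, Σxy=344, Σx²=337, Σy²=358
r = (4×344 - 33×32)/√((4×337 - 33²)(4×358 - 32²))
= 320/√(259×408) = 320/√105672 ≈ 320/325.0723 ≈ 0.9844

r ≈ 0.9844


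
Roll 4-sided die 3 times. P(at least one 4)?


P(no 4)^3 = (3/4)^3 = 27/64
P(≥1) = 1 - 27/64 = 37/64

P = 37/64 ≈ 57.81%


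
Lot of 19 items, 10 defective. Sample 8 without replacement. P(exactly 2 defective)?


Hypergeometric: C(10,2)×C(9,6)/C(19,8)
= 45×84/75582 = 210/4199

P(X=2) = 210/4199 ≈ 5.00%


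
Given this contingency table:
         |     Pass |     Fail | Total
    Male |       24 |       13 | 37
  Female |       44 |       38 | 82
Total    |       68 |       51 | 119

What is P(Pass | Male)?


P(Pass | Male) = 24/(24+13) = 24/37

P(Pass|Male) = 24/37 ≈ 64.86%


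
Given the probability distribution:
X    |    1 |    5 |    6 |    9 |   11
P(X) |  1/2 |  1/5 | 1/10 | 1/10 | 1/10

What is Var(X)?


E[X] = 41/10
E[X²] = 293/10
Var(X) = E[X²] - (E[X])² = 293/10 - 1681/100 = 1249/100

Var(X) = 1249/100 ≈ 12.4900


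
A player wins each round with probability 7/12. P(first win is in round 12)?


Geometric: P(X=12) = (1-p)^(k-1)×p = (5/12)^11×7/12 = 341796875/8916100448256

P(X=12) = 341796875/8916100448256 ≈ 0.00%


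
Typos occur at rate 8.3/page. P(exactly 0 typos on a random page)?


Poisson(λ=8.3): P(X=0) = e^(-λ)×λ^k/k!
= e^(-8.3) × 8.3^0 / 0!
≈ 0.0002485168271 × 1 / 1 ≈ 0.000249

P(X=0) ≈ 0.000249 ≈ 0.02%


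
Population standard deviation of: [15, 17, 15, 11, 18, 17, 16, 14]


Mean = 123/8
  (15-123/8)²=9/64
  (17-123/8)²=169/64
  (15-123/8)²=9/64
  (11-123/8)²=1225/64
  (18-123/8)²=441/64
  (17-123/8)²=169/64
  (16-123/8)²=25/64
  (14-123/8)²=121/64
Σ(x-μ)² = 271/8
σ² = (271/8)/8 = 271/64

σ = √(271/64) ≈ 2.0578


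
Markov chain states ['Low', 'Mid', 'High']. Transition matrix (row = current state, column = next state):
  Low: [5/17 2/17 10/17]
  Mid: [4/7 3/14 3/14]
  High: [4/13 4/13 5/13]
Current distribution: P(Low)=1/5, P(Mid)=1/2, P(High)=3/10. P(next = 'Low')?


P(next=Low) = Σᵢ P(now=i)×P(i→Low)
= 1/5×5/17 + 1/2×4/7 + 3/10×4/13
= 1/17 + 2/7 + 6/65 = 3379/7735

P = 3379/7735 ≈ 0.4368


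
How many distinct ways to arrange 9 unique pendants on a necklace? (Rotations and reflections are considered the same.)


Free circular arrangements: rotations and reflections both identified.
(n-1)!/2 = 8!/2 = 40320/2 = 20160

20160


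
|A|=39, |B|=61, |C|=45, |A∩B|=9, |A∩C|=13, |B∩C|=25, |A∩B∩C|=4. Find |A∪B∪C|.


|A∪B∪C| = 39+61+45-9-13-25+4 = 102

|A∪B∪C| = 102


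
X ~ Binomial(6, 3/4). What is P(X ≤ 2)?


P(X ≤ 2) = Σ P(X=i) for i=0..2
P(X=0) = 1/4096
P(X=1) = 9/2048
P(X=2) = 135/4096
Sum = 77/2048

P(X ≤ 2) = 77/2048 ≈ 3.76%


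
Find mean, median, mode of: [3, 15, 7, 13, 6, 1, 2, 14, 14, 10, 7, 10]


Sorted: [1, 2, 3, 6, 7, 7, 10, 10, 13, 14, 14, 15]
Mean = 102/12 = 17/2
Median = 17/2
Freq: {3: 1, 15: 1, 7: 2, 13: 1, 6: 1, 1: 1, 2: 1, 14: 2, 10: 2}
Mode: [7, 10, 14]

Mean=17/2, Median=17/2, Mode=[7, 10, 14]


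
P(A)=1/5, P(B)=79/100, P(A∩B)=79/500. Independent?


P(A)×P(B) = 79/500
P(A∩B) = 79/500
Equal ✓ → Independent

Yes, independent


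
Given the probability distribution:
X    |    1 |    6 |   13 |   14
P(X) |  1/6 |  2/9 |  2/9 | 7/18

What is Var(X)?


E[X] = 59/6
E[X²] = 2195/18
Var(X) = E[X²] - (E[X])² = 2195/18 - 3481/36 = 101/4

Var(X) = 101/4 ≈ 25.2500


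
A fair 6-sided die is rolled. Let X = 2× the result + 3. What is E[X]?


E[die] = (1+6)/2 = 7/2
E[X] = 2×7/2 + 3 = 10

E[X] = 10


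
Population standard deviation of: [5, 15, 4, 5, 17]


Mean = 46/5
  (5-46/5)²=441/25
  (15-46/5)²=841/25
  (4-46/5)²=676/25
  (5-46/5)²=441/25
  (17-46/5)²=1521/25
Σ(x-μ)² = 784/5
σ² = (784/5)/5 = 784/25

σ = √(784/25) ≈ 5.6000


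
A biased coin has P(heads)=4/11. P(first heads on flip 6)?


Geometric: P(X=6) = (1-p)^(k-1)×p = (7/11)^5×4/11 = 67228/1771561

P(X=6) = 67228/1771561 ≈ 3.79%


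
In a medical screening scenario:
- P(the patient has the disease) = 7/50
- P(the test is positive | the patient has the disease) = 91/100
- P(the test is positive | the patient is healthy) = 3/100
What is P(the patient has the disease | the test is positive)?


Using Bayes' theorem:
P(A|B) = P(B|A)·P(A) / P(B)

P(the test is positive) = 91/100 × 7/50 + 3/100 × 43/50
= 637/5000 + 129/5000 = 383/2500

P(the patient has the disease|the test is positive) = (637/5000) / (383/2500) = 637/766

P(the patient has the disease|the test is positive) = 637/766 ≈ 83.16%


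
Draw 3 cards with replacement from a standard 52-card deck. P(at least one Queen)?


P(not a Queen) = 48/52 = 12/13
P(none in 3 draws) = (12/13)^3 = 1728/2197
P(≥1 Queen) = 1 - 1728/2197 = 469/2197

P = 469/2197 ≈ 21.35%


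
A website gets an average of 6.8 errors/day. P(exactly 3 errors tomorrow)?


Poisson(λ=6.8): P(X=3) = e^(-λ)×λ^k/k!
= e^(-6.8) × 6.8^3 / 3!
≈ 0.001113775148 × 314.432 / 6 ≈ 0.058368

P(X=3) ≈ 0.058368 ≈ 5.84%


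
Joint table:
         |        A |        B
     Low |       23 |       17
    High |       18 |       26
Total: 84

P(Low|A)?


P(Low|A) = 23/(23+18) = 23/41

P = 23/41 ≈ 56.10%


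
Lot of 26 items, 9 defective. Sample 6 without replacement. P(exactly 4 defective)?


Hypergeometric: C(9,4)×C(17,2)/C(26,6)
= 126×136/230230 = 1224/16445

P(X=4) = 1224/16445 ≈ 7.44%


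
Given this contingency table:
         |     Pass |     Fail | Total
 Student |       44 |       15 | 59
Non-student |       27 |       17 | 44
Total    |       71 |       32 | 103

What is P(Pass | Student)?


P(Pass | Student) = 44/(44+15) = 44/59

P(Pass|Student) = 44/59 ≈ 74.58%


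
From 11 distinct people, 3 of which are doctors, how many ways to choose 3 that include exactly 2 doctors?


Choose 2 of the 3 doctors and 1 of the other 8 people:
C(3,2)×C(8,1) = 3×8 = 24

24


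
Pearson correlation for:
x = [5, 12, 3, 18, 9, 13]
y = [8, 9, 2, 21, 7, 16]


n=6, Σx=60, Σy=63, Σxy=803, Σx²=752, Σy²=895
r = (6×803 - 60×63)/√((6×752 - 60²)(6×895 - 63²))
= 1038/√(912×1401) = 1038/√1277712 ≈ 1038/1130.3592 ≈ 0.9183

r ≈ 0.9183


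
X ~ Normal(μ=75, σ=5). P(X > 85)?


z = (85-75)/5 = 2.0
P(X > 85) = 1 - P(Z ≤ 2.0) = 1 - 0.9772 = 0.0228

P(X > 85) ≈ 0.0228


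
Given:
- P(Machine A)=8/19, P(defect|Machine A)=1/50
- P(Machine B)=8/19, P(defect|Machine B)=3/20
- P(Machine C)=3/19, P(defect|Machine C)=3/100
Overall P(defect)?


P(B) = Σ P(B|Aᵢ)×P(Aᵢ)
  1/50×8/19 = 4/475
  3/20×8/19 = 6/95
  3/100×3/19 = 9/1900
Sum = 29/380

P(defect) = 29/380 ≈ 7.63%


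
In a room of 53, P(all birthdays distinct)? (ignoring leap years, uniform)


P(all different) = Π(365-i)/365 for i=0..52
= (365/365)×(364/365)×...×(313/365)
= 0.018862

P ≈ 0.0189 ≈ 1.89%


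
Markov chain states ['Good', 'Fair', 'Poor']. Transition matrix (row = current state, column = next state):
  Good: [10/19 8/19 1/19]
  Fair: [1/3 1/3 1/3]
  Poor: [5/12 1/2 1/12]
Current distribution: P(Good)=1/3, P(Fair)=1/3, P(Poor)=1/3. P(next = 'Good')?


P(next=Good) = Σᵢ P(now=i)×P(i→Good)
= 1/3×10/19 + 1/3×1/3 + 1/3×5/12
= 10/57 + 1/9 + 5/36 = 97/228

P = 97/228 ≈ 0.4254


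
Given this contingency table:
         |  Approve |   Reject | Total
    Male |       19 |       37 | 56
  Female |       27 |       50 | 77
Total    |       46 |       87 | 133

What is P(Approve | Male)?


P(Approve | Male) = 19/(19+37) = 19/56

P(Approve|Male) = 19/56 ≈ 33.93%


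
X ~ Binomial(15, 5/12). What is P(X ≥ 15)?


P(X ≥ 15) = Σ P(X=i) for i=15..15
P(X=15) = 30517578125/15407021574586368
Sum = 30517578125/15407021574586368

P(X ≥ 15) = 30517578125/15407021574586368 ≈ 0.00%


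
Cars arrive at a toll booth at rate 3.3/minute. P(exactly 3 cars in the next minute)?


Poisson(λ=3.3): P(X=3) = e^(-λ)×λ^k/k!
= e^(-3.3) × 3.3^3 / 3!
≈ 0.0368831674 × 35.937 / 6 ≈ 0.220912

P(X=3) ≈ 0.220912 ≈ 22.09%


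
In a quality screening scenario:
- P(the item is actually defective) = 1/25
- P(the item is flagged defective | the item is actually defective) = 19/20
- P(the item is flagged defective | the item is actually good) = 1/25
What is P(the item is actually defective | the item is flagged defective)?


Using Bayes' theorem:
P(A|B) = P(B|A)·P(A) / P(B)

P(the item is flagged defective) = 19/20 × 1/25 + 1/25 × 24/25
= 19/500 + 24/625 = 191/2500

P(the item is actually defective|the item is flagged defective) = (19/500) / (191/2500) = 95/191

P(the item is actually defective|the item is flagged defective) = 95/191 ≈ 49.74%
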